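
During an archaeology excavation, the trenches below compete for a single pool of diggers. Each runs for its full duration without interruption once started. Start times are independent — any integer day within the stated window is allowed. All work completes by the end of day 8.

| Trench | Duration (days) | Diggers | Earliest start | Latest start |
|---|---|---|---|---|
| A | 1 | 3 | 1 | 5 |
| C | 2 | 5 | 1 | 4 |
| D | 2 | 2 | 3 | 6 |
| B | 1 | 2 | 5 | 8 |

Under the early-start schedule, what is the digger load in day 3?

At early start, day 3 has: D.
Demand: 2 = 2.

2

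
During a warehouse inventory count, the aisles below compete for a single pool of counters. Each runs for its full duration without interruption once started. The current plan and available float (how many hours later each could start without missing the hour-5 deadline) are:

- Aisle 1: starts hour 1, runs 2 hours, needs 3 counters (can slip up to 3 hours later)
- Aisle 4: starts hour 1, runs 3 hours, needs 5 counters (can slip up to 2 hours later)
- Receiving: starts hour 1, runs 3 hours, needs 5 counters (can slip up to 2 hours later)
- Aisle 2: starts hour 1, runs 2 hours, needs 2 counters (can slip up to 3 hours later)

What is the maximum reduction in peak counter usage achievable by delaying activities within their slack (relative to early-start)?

5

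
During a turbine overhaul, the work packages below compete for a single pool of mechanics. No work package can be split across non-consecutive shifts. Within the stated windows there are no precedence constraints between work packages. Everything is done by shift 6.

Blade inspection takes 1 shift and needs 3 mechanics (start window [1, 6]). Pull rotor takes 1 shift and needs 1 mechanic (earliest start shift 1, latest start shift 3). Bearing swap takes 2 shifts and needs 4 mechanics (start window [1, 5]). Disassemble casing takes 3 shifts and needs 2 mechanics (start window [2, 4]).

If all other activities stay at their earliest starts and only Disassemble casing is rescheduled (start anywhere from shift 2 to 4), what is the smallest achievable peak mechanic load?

8

Disassemble casing@2: s1:8  s2:6  s3:2  s4:2  s5:0  s6:0 → peak 8
Disassemble casing@3: s1:8  s2:4  s3:2  s4:2  s5:2  s6:0 → peak 8
Disassemble casing@4: s1:8  s2:4  s3:0  s4:2  s5:2  s6:2 → peak 8
Best is Disassemble casing@2, peak 8.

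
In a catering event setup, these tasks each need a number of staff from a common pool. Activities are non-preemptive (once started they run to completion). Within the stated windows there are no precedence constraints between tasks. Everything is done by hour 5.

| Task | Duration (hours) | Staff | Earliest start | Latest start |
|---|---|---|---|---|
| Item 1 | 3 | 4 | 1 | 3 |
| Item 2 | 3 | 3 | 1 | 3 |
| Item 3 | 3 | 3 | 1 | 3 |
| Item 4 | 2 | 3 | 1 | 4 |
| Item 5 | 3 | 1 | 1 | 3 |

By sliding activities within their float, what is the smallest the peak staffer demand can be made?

Early-start (Item 1@1, Item 2@1, Item 3@1, Item 4@1, Item 5@1) gives peak 14: h1:14  h2:14  h3:11  h4:0  h5:0.
Shift Item 4→4.
Schedule Item 1@1, Item 2@1, Item 3@1, Item 4@4, Item 5@1: h1:11  h2:11  h3:11  h4:3  h5:3 — peak 11.

11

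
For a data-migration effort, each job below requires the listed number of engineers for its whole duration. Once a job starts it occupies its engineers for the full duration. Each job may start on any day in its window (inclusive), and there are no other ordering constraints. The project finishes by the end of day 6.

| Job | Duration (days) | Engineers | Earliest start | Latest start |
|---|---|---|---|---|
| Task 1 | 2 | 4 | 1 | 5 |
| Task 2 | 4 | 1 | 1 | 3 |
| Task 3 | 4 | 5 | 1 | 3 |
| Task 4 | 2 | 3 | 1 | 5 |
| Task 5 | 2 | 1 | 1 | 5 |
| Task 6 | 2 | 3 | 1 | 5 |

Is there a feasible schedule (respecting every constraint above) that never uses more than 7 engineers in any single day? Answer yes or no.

Total engineer-days = 46; over 6 days the average is 46/6 > 7, so some day must exceed 7.

no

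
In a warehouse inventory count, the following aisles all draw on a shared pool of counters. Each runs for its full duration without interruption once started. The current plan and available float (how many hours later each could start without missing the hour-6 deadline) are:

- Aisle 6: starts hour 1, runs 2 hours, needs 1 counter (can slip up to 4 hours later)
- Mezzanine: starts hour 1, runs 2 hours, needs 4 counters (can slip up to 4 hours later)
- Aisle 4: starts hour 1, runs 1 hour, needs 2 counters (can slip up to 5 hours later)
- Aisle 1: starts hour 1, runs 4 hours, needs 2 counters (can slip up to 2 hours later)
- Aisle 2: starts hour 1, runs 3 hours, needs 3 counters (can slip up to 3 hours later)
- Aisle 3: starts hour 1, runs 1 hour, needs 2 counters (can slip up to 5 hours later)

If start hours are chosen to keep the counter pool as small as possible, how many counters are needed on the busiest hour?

6

Early-start (Aisle 6@1, Mezzanine@1, Aisle 4@1, Aisle 1@1, Aisle 2@1, Aisle 3@1) gives peak 14: h1:14  h2:10  h3:5  h4:2  h5:0  h6:0.
Shift Aisle 4→3, Aisle 1→3, Aisle 2→4, Aisle 3→3.
Schedule Aisle 6@1, Mezzanine@1, Aisle 4@3, Aisle 1@3, Aisle 2@4, Aisle 3@3: h1:5  h2:5  h3:6  h4:5  h5:5  h6:5 — peak 6.
Total counter-hours = 31 over 6 hours ⇒ peak ≥ ⌈31/6⌉ = 6, so 6 is optimal.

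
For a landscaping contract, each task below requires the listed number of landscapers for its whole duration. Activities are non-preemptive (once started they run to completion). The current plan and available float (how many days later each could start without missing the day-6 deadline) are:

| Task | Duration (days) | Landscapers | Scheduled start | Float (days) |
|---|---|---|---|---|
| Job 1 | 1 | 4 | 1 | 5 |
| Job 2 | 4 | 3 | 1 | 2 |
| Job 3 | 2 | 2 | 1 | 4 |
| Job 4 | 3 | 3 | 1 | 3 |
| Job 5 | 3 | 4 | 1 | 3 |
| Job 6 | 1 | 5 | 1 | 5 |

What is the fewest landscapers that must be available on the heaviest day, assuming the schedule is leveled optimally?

8

Early-start (Job 1@1, Job 2@1, Job 3@1, Job 4@1, Job 5@1, Job 6@1) gives peak 21: d1:21  d2:12  d3:10  d4:3  d5:0  d6:0.
Shift Job 2→2, Job 3→4, Job 4→4, Job 6→6.
Schedule Job 1@1, Job 2@2, Job 3@4, Job 4@4, Job 5@1, Job 6@6: d1:8  d2:7  d3:7  d4:8  d5:8  d6:8 — peak 8.
Total landscaper-days = 46 over 6 days ⇒ peak ≥ ⌈46/6⌉ = 8, so 8 is optimal.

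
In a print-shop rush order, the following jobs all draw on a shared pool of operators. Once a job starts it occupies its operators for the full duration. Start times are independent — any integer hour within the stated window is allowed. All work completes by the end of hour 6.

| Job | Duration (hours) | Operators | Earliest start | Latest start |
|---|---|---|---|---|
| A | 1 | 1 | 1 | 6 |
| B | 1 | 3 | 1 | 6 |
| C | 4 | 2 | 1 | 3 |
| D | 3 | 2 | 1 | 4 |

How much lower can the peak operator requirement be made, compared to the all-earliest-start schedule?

Early-start peak: h1:8  h2:4  h3:4  h4:2  h5:0  h6:0 ⇒ 8.
Leveled (A@1, B@1, C@2, D@2): h1:4  h2:4  h3:4  h4:4  h5:2  h6:0 ⇒ 4.
Reduction 8 − 4 = 4.

4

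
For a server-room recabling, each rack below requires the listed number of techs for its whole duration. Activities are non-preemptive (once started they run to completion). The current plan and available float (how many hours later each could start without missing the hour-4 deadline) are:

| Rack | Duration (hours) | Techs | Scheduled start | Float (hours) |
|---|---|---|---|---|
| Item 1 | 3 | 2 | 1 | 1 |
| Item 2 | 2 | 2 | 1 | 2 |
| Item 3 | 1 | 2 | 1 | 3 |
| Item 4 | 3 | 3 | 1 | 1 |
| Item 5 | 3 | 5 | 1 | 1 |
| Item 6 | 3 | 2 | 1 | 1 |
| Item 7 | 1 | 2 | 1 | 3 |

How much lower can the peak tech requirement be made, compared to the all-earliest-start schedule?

4

Early-start peak: h1:18  h2:14  h3:12  h4:0 ⇒ 18.
Leveled (Item 1@1, Item 2@1, Item 3@1, Item 4@1, Item 5@1, Item 6@2, Item 7@3): h1:14  h2:14  h3:14  h4:2 ⇒ 14.
Reduction 18 − 14 = 4.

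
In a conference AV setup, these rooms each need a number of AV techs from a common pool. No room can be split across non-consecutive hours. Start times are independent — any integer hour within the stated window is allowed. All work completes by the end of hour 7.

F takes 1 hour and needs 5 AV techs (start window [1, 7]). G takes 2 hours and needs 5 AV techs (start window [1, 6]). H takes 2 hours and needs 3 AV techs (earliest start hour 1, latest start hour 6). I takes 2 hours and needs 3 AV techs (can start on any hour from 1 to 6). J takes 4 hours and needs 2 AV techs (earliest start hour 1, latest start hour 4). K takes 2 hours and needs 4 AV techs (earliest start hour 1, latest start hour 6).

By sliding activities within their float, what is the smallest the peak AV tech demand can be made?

7

Early-start (F@1, G@1, H@1, I@1, J@1, K@1) gives peak 22: h1:22  h2:17  h3:2  h4:2  h5:0  h6:0  h7:0.
Shift G→2, H→4, I→5, K→6.
Schedule F@1, G@2, H@4, I@5, J@1, K@6: h1:7  h2:7  h3:7  h4:5  h5:6  h6:7  h7:4 — peak 7.
Total AV tech-hours = 43 over 7 hours ⇒ peak ≥ ⌈43/7⌉ = 7, so 7 is optimal.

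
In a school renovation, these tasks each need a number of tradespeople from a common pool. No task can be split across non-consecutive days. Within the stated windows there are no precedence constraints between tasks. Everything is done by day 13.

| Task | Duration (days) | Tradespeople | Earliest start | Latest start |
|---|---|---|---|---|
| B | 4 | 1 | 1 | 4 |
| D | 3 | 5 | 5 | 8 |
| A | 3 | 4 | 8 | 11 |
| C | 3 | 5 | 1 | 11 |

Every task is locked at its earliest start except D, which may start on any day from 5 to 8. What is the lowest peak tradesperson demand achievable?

6

D@5: d1:6  d2:6  d3:6  d4:1  d5:5  d6:5  d7:5  d8:4  d9:4  d10:4  d11:0  d12:0  d13:0 → peak 6
D@6: d1:6  d2:6  d3:6  d4:1  d5:0  d6:5  d7:5  d8:9  d9:4  d10:4  d11:0  d12:0  d13:0 → peak 9
D@7: d1:6  d2:6  d3:6  d4:1  d5:0  d6:0  d7:5  d8:9  d9:9  d10:4  d11:0  d12:0  d13:0 → peak 9
D@8: d1:6  d2:6  d3:6  d4:1  d5:0  d6:0  d7:0  d8:9  d9:9  d10:9  d11:0  d12:0  d13:0 → peak 9
Best is D@5, peak 6.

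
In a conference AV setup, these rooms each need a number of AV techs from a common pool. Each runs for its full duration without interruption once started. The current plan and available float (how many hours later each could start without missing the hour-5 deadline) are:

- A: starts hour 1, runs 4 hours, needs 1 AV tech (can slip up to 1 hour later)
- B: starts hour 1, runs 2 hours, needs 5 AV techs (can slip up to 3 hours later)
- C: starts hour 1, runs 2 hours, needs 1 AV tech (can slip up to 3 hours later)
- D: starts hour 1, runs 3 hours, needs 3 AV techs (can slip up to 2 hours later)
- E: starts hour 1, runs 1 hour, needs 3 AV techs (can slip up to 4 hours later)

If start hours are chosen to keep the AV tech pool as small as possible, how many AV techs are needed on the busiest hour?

Early-start (A@1, B@1, C@1, D@1, E@1) gives peak 13: h1:13  h2:10  h3:4  h4:1  h5:0.
Shift C→3, D→3, E→5.
Schedule A@1, B@1, C@3, D@3, E@5: h1:6  h2:6  h3:5  h4:5  h5:6 — peak 6.
Total AV tech-hours = 28 over 5 hours ⇒ peak ≥ ⌈28/5⌉ = 6, so 6 is optimal.

6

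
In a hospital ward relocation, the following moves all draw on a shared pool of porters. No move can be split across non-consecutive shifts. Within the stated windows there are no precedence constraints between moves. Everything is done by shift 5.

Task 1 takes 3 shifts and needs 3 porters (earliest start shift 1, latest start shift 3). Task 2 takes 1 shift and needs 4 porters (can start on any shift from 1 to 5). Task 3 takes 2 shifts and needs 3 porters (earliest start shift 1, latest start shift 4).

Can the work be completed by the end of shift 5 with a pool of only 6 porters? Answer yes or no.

yes

Schedule Task 1@1, Task 2@4, Task 3@1: s1:6  s2:6  s3:3  s4:4  s5:0 — peak 6 ≤ 6.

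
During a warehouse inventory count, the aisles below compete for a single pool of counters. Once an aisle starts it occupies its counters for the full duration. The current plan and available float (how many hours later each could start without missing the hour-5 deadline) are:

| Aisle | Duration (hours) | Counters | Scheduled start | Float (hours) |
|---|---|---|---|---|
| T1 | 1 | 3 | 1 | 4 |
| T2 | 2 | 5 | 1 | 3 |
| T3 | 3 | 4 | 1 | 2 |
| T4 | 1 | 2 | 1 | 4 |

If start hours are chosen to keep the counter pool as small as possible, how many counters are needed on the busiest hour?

7

Early-start (T1@1, T2@1, T3@1, T4@1) gives peak 14: h1:14  h2:9  h3:4  h4:0  h5:0.
Shift T2→4, T4→2.
Schedule T1@1, T2@4, T3@1, T4@2: h1:7  h2:6  h3:4  h4:5  h5:5 — peak 7.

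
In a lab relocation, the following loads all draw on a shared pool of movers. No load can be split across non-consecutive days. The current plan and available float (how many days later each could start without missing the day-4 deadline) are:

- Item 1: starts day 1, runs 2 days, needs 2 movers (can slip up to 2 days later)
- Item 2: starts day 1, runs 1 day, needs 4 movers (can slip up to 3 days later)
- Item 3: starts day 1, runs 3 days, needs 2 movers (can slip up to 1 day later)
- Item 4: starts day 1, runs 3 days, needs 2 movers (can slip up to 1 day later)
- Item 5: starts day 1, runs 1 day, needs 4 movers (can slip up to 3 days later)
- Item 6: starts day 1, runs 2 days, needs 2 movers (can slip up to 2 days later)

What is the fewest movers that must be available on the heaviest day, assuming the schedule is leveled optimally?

8

Early-start (Item 1@1, Item 2@1, Item 3@1, Item 4@1, Item 5@1, Item 6@1) gives peak 16: d1:16  d2:8  d3:4  d4:0.
Shift Item 4→2, Item 5→4, Item 6→2.
Schedule Item 1@1, Item 2@1, Item 3@1, Item 4@2, Item 5@4, Item 6@2: d1:8  d2:8  d3:6  d4:6 — peak 8.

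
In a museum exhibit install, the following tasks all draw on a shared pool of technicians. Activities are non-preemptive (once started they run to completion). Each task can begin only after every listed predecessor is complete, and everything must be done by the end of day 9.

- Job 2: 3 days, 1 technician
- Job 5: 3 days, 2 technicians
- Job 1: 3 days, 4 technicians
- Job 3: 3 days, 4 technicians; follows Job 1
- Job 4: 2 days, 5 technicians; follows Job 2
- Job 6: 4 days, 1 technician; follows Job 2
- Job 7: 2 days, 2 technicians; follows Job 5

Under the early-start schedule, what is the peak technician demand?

Early-start schedule: Job 2@1, Job 5@1, Job 1@1, Job 3@4, Job 4@4, Job 6@4, Job 7@4.
Load per day: day 1: 7, day 2: 7, day 3: 7, day 4: 12, day 5: 12, day 6: 5, day 7: 1, day 8: 0, day 9: 0.
Peak is 12.

12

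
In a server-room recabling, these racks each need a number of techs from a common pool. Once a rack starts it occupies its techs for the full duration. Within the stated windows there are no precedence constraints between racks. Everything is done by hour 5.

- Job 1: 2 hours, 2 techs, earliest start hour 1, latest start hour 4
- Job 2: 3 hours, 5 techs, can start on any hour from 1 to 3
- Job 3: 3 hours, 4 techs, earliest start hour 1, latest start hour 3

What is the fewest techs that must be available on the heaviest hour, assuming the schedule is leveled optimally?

Early-start (Job 1@1, Job 2@1, Job 3@1) gives peak 11: h1:11  h2:11  h3:9  h4:0  h5:0.
Shift Job 3→3.
Schedule Job 1@1, Job 2@1, Job 3@3: h1:7  h2:7  h3:9  h4:4  h5:4 — peak 9.

9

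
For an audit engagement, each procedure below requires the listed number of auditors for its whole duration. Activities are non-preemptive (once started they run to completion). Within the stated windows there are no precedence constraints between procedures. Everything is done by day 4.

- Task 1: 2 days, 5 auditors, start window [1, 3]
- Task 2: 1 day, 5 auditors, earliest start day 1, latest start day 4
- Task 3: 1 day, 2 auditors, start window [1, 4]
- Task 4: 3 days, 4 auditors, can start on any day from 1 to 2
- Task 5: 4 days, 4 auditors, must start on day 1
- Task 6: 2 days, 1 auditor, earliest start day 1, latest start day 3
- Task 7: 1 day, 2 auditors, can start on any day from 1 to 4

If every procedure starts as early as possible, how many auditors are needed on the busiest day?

23

Early-start schedule: Task 1@1, Task 2@1, Task 3@1, Task 4@1, Task 5@1, Task 6@1, Task 7@1.
Load per day: day 1: 23, day 2: 14, day 3: 8, day 4: 4.
Peak is 23.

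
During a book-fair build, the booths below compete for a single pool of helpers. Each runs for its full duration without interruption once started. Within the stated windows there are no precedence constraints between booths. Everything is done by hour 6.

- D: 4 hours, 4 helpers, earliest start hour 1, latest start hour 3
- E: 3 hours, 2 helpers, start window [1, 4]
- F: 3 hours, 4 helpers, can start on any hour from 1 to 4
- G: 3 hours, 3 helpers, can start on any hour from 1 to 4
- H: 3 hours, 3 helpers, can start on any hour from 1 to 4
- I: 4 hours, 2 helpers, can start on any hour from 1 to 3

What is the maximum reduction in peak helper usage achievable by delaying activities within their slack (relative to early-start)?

6

Early-start peak: h1:18  h2:18  h3:18  h4:6  h5:0  h6:0 ⇒ 18.
Leveled (D@1, E@1, F@1, G@4, H@4, I@1): h1:12  h2:12  h3:12  h4:12  h5:6  h6:6 ⇒ 12.
Reduction 18 − 12 = 6.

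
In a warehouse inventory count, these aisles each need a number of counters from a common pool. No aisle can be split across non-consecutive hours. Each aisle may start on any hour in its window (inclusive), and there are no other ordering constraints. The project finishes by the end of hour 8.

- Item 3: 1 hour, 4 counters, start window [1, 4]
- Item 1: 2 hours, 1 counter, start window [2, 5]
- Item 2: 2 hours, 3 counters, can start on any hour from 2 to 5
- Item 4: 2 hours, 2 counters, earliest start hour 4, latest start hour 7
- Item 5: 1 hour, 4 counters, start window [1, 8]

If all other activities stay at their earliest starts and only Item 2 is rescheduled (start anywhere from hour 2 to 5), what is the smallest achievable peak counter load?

Item 2@2: h1:8  h2:4  h3:4  h4:2  h5:2  h6:0  h7:0  h8:0 → peak 8
Item 2@3: h1:8  h2:1  h3:4  h4:5  h5:2  h6:0  h7:0  h8:0 → peak 8
Item 2@4: h1:8  h2:1  h3:1  h4:5  h5:5  h6:0  h7:0  h8:0 → peak 8
Item 2@5: h1:8  h2:1  h3:1  h4:2  h5:5  h6:3  h7:0  h8:0 → peak 8
Best is Item 2@2, peak 8.

8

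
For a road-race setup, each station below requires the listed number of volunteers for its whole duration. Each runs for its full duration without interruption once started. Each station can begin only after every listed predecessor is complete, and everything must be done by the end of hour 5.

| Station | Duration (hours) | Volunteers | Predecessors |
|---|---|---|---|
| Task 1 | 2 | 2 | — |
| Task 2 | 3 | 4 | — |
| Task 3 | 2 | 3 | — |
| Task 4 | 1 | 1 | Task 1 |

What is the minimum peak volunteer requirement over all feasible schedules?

Early-start (Task 1@1, Task 2@1, Task 3@1, Task 4@3) gives peak 9: h1:9  h2:9  h3:5  h4:0  h5:0.
Shift Task 2→3.
Schedule Task 1@1, Task 2@3, Task 3@1, Task 4@3: h1:5  h2:5  h3:5  h4:4  h5:4 — peak 5.
Total volunteer-hours = 23 over 5 hours ⇒ peak ≥ ⌈23/5⌉ = 5, so 5 is optimal.

5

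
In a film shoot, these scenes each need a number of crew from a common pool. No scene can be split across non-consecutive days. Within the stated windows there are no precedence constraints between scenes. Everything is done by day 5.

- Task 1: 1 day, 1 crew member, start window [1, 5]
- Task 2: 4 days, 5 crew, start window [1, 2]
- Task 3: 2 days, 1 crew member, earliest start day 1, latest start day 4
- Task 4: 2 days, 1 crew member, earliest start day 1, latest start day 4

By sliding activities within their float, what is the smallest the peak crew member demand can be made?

6

Early-start (Task 1@1, Task 2@1, Task 3@1, Task 4@1) gives peak 8: d1:8  d2:7  d3:5  d4:5  d5:0.
Shift Task 3→2, Task 4→4.
Schedule Task 1@1, Task 2@1, Task 3@2, Task 4@4: d1:6  d2:6  d3:6  d4:6  d5:1 — peak 6.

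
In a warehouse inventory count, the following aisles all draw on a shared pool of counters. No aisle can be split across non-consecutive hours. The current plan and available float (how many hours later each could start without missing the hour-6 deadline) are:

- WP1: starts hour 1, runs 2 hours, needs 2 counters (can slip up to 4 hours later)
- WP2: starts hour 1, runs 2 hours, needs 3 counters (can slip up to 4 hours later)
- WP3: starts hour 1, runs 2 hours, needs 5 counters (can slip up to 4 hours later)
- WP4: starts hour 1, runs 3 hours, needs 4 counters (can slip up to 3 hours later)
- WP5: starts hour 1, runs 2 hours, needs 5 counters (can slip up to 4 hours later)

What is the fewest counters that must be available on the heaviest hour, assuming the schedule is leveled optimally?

Early-start (WP1@1, WP2@1, WP3@1, WP4@1, WP5@1) gives peak 19: h1:19  h2:19  h3:4  h4:0  h5:0  h6:0.
Shift WP3→3, WP5→5.
Schedule WP1@1, WP2@1, WP3@3, WP4@1, WP5@5: h1:9  h2:9  h3:9  h4:5  h5:5  h6:5 — peak 9.

9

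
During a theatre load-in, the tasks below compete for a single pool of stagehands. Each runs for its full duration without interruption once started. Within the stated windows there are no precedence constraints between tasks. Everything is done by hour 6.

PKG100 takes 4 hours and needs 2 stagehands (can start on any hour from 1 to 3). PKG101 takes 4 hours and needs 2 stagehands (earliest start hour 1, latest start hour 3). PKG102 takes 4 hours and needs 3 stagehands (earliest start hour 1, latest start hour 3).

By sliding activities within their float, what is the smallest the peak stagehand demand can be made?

7

Schedule PKG100@1, PKG101@1, PKG102@1: h1:7  h2:7  h3:7  h4:7  h5:0  h6:0 — peak 7.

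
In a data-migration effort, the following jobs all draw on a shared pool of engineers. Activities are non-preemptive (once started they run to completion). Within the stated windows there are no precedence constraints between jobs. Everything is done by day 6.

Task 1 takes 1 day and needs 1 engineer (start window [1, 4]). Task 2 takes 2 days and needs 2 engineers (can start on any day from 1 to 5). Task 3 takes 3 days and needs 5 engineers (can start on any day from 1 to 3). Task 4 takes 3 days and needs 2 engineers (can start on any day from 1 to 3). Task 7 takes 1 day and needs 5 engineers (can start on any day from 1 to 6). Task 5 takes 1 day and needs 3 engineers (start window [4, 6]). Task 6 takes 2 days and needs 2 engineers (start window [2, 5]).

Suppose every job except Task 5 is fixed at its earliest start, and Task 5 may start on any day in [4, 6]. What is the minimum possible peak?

Task 5@4: d1:15  d2:11  d3:9  d4:3  d5:0  d6:0 → peak 15
Task 5@5: d1:15  d2:11  d3:9  d4:0  d5:3  d6:0 → peak 15
Task 5@6: d1:15  d2:11  d3:9  d4:0  d5:0  d6:3 → peak 15
Best is Task 5@4, peak 15.

15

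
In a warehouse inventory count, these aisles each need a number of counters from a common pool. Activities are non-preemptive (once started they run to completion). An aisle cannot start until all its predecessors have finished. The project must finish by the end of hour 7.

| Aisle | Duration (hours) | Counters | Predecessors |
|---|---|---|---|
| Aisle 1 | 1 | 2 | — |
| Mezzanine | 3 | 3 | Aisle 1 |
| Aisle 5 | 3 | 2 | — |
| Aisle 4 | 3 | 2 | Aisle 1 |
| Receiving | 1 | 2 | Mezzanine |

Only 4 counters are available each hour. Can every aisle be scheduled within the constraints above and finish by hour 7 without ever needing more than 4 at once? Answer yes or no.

no

The minimum achievable peak is 5; 4 < 5, so no feasible schedule stays within the cap.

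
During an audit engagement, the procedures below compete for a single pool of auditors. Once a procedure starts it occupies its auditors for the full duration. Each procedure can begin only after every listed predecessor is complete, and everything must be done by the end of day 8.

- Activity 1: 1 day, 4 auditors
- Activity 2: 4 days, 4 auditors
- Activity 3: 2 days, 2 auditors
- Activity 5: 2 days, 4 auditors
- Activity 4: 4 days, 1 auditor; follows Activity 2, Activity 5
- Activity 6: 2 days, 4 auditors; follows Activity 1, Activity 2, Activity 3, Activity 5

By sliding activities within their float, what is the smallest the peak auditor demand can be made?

Early-start (Activity 1@1, Activity 2@1, Activity 3@1, Activity 5@1, Activity 4@5, Activity 6@5) gives peak 14: d1:14  d2:10  d3:4  d4:4  d5:5  d6:5  d7:1  d8:1.
Shift Activity 3→4, Activity 5→2, Activity 6→6.
Schedule Activity 1@1, Activity 2@1, Activity 3@4, Activity 5@2, Activity 4@5, Activity 6@6: d1:8  d2:8  d3:8  d4:6  d5:3  d6:5  d7:5  d8:1 — peak 8.

8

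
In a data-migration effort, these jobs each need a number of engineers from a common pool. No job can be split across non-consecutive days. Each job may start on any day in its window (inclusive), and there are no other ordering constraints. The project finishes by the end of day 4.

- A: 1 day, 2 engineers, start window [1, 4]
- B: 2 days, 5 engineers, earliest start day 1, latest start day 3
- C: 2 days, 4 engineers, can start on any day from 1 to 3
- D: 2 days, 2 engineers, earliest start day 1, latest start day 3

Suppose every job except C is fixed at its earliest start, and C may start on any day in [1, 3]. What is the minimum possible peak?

C@1: d1:13  d2:11  d3:0  d4:0 → peak 13
C@2: d1:9  d2:11  d3:4  d4:0 → peak 11
C@3: d1:9  d2:7  d3:4  d4:4 → peak 9
Best is C@3, peak 9.

9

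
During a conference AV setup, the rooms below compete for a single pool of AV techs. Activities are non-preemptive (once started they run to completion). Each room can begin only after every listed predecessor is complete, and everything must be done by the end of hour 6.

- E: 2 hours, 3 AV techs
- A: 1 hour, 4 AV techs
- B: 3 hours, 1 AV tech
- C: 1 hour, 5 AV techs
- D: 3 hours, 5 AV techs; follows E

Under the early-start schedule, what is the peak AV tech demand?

13

Early-start schedule: E@1, A@1, B@1, C@1, D@3.
Load per hour: hour 1: 13, hour 2: 4, hour 3: 6, hour 4: 5, hour 5: 5, hour 6: 0.
Peak is 13.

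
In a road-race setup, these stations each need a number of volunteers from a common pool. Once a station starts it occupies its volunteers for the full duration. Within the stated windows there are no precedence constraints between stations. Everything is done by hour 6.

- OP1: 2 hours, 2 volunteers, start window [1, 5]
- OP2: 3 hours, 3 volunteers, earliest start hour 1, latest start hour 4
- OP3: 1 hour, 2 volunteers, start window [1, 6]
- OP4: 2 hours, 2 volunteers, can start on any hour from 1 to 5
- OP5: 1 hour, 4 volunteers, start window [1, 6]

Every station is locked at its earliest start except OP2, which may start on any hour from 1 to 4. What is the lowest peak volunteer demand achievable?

OP2@1: h1:13  h2:7  h3:3  h4:0  h5:0  h6:0 → peak 13
OP2@2: h1:10  h2:7  h3:3  h4:3  h5:0  h6:0 → peak 10
OP2@3: h1:10  h2:4  h3:3  h4:3  h5:3  h6:0 → peak 10
OP2@4: h1:10  h2:4  h3:0  h4:3  h5:3  h6:3 → peak 10
Best is OP2@2, peak 10.

10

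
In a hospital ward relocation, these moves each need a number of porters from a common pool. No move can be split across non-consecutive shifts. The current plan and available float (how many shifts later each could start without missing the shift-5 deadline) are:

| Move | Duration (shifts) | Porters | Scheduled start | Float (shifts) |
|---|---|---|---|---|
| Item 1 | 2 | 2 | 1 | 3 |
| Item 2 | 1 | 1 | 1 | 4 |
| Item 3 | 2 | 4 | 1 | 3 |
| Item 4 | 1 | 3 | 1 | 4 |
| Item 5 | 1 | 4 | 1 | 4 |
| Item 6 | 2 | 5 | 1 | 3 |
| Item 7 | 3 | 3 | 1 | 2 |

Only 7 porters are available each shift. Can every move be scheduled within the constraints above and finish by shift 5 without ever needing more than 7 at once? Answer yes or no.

no

Total porter-shifts = 39; over 5 shifts the average is 39/5 > 7, so some shift must exceed 7.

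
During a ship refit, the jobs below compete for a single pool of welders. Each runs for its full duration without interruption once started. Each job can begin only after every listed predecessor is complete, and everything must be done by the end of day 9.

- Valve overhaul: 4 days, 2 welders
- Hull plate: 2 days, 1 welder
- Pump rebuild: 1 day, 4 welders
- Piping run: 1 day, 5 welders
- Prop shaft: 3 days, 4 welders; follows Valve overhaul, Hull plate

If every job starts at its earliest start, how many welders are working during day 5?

4

At early start, day 5 has: Prop shaft.
Demand: 4 = 4.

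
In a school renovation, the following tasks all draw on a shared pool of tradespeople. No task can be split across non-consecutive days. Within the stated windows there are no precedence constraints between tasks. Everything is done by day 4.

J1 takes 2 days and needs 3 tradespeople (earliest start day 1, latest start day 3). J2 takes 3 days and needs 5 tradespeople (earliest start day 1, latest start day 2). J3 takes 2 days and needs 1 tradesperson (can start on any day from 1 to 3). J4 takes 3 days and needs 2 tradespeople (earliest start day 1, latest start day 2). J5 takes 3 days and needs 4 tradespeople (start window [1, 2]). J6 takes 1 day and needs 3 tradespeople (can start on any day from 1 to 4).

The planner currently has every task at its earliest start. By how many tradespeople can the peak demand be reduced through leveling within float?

Early-start peak: d1:18  d2:15  d3:11  d4:0 ⇒ 18.
Leveled (J1@1, J2@1, J3@3, J4@1, J5@1, J6@4): d1:14  d2:14  d3:12  d4:4 ⇒ 14.
Reduction 18 − 14 = 4.

4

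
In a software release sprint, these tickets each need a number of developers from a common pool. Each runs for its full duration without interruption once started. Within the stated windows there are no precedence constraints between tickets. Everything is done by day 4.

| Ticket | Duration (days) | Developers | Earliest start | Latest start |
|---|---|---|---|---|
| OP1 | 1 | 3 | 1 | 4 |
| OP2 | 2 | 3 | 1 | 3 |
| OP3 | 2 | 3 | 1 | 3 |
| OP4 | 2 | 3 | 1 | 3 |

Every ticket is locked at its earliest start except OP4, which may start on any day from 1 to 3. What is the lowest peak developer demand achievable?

9

OP4@1: d1:12  d2:9  d3:0  d4:0 → peak 12
OP4@2: d1:9  d2:9  d3:3  d4:0 → peak 9
OP4@3: d1:9  d2:6  d3:3  d4:3 → peak 9
Best is OP4@2, peak 9.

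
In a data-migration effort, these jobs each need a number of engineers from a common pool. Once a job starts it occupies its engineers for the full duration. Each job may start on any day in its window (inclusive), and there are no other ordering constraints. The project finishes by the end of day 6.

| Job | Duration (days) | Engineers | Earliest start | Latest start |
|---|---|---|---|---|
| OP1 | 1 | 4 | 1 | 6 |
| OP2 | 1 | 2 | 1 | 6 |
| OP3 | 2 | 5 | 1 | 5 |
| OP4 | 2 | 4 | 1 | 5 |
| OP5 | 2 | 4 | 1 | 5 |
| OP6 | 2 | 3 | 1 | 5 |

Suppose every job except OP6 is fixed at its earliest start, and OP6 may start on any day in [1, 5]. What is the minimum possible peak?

19

OP6@1: d1:22  d2:16  d3:0  d4:0  d5:0  d6:0 → peak 22
OP6@2: d1:19  d2:16  d3:3  d4:0  d5:0  d6:0 → peak 19
OP6@3: d1:19  d2:13  d3:3  d4:3  d5:0  d6:0 → peak 19
OP6@4: d1:19  d2:13  d3:0  d4:3  d5:3  d6:0 → peak 19
OP6@5: d1:19  d2:13  d3:0  d4:0  d5:3  d6:3 → peak 19
Best is OP6@2, peak 19.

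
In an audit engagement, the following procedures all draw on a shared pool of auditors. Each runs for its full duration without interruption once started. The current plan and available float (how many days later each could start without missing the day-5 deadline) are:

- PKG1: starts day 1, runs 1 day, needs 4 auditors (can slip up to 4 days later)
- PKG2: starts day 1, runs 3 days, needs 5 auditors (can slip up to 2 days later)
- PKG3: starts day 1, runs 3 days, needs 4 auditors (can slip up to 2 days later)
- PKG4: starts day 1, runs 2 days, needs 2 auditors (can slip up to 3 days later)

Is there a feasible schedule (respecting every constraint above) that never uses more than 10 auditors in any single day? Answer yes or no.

yes

Schedule PKG1@1, PKG2@1, PKG3@2, PKG4@4: d1:9  d2:9  d3:9  d4:6  d5:2 — peak 9 ≤ 10.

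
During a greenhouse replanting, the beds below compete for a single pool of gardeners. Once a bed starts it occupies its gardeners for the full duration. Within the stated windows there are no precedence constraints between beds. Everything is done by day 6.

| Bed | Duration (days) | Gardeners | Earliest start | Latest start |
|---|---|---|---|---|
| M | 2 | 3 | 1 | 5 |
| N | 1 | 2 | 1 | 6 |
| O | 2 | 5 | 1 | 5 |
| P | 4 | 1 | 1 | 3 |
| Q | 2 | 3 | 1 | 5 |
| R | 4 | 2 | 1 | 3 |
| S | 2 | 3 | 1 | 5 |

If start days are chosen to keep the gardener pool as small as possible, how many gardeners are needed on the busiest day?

8

Early-start (M@1, N@1, O@1, P@1, Q@1, R@1, S@1) gives peak 19: d1:19  d2:17  d3:3  d4:3  d5:0  d6:0.
Shift O→3, Q→5, S→5.
Schedule M@1, N@1, O@3, P@1, Q@5, R@1, S@5: d1:8  d2:6  d3:8  d4:8  d5:6  d6:6 — peak 8.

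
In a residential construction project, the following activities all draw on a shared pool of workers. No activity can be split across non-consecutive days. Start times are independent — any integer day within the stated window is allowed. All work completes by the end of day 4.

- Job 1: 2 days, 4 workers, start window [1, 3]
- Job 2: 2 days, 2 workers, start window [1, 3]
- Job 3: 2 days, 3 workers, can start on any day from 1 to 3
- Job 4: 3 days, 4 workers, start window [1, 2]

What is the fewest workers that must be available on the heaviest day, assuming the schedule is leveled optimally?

9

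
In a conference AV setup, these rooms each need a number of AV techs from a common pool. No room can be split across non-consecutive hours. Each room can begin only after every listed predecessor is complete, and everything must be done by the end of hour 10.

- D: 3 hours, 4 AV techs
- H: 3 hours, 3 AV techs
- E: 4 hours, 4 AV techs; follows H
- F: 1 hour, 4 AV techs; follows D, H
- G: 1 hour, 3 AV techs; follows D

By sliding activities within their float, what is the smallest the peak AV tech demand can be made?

Early-start (D@1, H@1, E@4, F@4, G@4) gives peak 11: h1:7  h2:7  h3:7  h4:11  h5:4  h6:4  h7:4  h8:0  h9:0  h10:0.
Shift F→8.
Schedule D@1, H@1, E@4, F@8, G@4: h1:7  h2:7  h3:7  h4:7  h5:4  h6:4  h7:4  h8:4  h9:0  h10:0 — peak 7.

7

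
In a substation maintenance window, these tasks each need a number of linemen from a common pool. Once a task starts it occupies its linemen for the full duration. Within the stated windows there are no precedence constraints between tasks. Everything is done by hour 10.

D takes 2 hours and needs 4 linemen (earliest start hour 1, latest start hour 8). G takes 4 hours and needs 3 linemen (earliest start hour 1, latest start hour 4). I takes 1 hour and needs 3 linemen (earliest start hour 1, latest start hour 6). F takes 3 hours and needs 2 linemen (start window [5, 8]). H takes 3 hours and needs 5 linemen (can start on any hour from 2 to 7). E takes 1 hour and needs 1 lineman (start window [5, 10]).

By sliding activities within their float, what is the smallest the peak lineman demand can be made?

Early-start (D@1, G@1, I@1, F@5, H@2, E@5) gives peak 12: h1:10  h2:12  h3:8  h4:8  h5:3  h6:2  h7:2  h8:0  h9:0  h10:0.
Shift D→8, F→8, H→5.
Schedule D@8, G@1, I@1, F@8, H@5, E@5: h1:6  h2:3  h3:3  h4:3  h5:6  h6:5  h7:5  h8:6  h9:6  h10:2 — peak 6.

6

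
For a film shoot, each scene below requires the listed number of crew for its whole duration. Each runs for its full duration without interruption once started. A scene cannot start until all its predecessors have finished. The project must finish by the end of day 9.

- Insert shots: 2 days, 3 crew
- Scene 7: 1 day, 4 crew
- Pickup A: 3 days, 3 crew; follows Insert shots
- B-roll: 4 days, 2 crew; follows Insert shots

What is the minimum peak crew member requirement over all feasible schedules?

Early-start (Insert shots@1, Scene 7@1, Pickup A@3, B-roll@3) gives peak 7: d1:7  d2:3  d3:5  d4:5  d5:5  d6:2  d7:0  d8:0  d9:0.
Shift Scene 7→3, Pickup A→4, B-roll→4.
Schedule Insert shots@1, Scene 7@3, Pickup A@4, B-roll@4: d1:3  d2:3  d3:4  d4:5  d5:5  d6:5  d7:2  d8:0  d9:0 — peak 5.

5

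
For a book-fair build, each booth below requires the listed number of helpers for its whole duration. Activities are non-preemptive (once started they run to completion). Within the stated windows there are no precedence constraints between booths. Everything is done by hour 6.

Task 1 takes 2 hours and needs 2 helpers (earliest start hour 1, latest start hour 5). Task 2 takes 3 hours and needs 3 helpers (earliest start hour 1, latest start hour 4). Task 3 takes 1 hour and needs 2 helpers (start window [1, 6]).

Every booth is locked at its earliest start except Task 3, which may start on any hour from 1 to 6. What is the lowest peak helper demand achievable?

5

Task 3@1: h1:7  h2:5  h3:3  h4:0  h5:0  h6:0 → peak 7
Task 3@2: h1:5  h2:7  h3:3  h4:0  h5:0  h6:0 → peak 7
Task 3@3: h1:5  h2:5  h3:5  h4:0  h5:0  h6:0 → peak 5
Task 3@4: h1:5  h2:5  h3:3  h4:2  h5:0  h6:0 → peak 5
Task 3@5: h1:5  h2:5  h3:3  h4:0  h5:2  h6:0 → peak 5
Task 3@6: h1:5  h2:5  h3:3  h4:0  h5:0  h6:2 → peak 5
Best is Task 3@3, peak 5.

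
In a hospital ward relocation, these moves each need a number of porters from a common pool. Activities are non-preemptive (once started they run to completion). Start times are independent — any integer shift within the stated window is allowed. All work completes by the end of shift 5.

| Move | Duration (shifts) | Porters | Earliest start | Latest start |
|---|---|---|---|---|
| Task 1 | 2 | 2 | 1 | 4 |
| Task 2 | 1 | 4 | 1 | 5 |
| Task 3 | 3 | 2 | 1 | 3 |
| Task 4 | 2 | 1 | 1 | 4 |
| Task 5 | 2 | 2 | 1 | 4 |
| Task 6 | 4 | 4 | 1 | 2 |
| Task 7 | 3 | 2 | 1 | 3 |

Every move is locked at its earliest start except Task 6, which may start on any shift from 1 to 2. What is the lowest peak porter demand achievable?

13

Task 6@1: s1:17  s2:13  s3:8  s4:4  s5:0 → peak 17
Task 6@2: s1:13  s2:13  s3:8  s4:4  s5:4 → peak 13
Best is Task 6@2, peak 13.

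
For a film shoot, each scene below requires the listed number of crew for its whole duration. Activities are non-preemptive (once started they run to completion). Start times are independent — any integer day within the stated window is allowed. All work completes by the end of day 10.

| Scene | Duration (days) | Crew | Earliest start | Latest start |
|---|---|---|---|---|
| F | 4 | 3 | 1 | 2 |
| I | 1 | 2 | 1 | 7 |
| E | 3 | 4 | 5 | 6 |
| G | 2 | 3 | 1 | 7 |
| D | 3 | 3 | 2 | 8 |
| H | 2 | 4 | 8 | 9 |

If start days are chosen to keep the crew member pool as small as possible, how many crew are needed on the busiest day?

Early-start (F@1, I@1, E@5, G@1, D@2, H@8) gives peak 9: d1:8  d2:9  d3:6  d4:6  d5:4  d6:4  d7:4  d8:4  d9:4  d10:0.
Shift I→5, E→6, D→3, H→9.
Schedule F@1, I@5, E@6, G@1, D@3, H@9: d1:6  d2:6  d3:6  d4:6  d5:5  d6:4  d7:4  d8:4  d9:4  d10:4 — peak 6.

6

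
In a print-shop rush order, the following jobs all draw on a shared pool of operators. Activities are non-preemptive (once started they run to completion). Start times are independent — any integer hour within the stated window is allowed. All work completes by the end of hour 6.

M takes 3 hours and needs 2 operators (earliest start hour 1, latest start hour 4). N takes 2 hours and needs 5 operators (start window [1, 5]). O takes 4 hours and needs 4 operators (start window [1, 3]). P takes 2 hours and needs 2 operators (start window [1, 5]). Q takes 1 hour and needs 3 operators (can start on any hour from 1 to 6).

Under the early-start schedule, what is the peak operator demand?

Early-start schedule: M@1, N@1, O@1, P@1, Q@1.
Load per hour: hour 1: 16, hour 2: 13, hour 3: 6, hour 4: 4, hour 5: 0, hour 6: 0.
Peak is 16.

16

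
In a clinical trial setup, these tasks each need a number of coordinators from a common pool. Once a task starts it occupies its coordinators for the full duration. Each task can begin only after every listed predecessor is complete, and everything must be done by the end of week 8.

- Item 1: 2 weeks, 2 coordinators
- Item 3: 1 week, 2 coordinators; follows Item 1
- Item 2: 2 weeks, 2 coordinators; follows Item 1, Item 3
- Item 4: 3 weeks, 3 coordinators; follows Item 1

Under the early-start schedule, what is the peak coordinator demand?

5

Early-start schedule: Item 1@1, Item 3@3, Item 2@4, Item 4@3.
Load per week: week 1: 2, week 2: 2, week 3: 5, week 4: 5, week 5: 5, week 6: 0, week 7: 0, week 8: 0.
Peak is 5.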